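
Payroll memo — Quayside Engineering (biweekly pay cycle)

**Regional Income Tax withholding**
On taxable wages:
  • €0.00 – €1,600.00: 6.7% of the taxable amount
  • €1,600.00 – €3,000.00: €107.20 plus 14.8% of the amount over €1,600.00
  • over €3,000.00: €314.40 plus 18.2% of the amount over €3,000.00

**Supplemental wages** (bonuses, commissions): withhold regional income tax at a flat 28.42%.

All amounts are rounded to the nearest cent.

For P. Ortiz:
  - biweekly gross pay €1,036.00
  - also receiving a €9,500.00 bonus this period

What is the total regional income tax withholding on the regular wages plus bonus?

Regional Income Tax: taxable = €1,036.00
  6.7% × €1,036.00 = €69.41
Supplemental (28.42% flat on bonus): 28.42% × €9,500.00 = €2,699.90
Total regional income tax: €69.41 + €2,699.90 = €2,769.31

€2,769.31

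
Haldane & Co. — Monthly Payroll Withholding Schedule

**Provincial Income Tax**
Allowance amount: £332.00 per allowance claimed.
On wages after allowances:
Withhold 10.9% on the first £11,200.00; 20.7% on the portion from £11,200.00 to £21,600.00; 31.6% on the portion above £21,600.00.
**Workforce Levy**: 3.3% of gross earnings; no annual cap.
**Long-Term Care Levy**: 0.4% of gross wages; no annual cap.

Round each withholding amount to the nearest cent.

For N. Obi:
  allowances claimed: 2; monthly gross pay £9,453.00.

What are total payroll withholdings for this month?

Provincial Income Tax: taxable = £9,453.00 − 2×£332.00 = £8,789.00
  10.9% × £8,789.00 = £958.00
Workforce Levy: 3.3% × £9,453.00 = £311.95
Long-Term Care Levy: 0.4% × £9,453.00 = £37.81
Total: £958.00 + £311.95 + £37.81 = £1,307.76

£1,307.76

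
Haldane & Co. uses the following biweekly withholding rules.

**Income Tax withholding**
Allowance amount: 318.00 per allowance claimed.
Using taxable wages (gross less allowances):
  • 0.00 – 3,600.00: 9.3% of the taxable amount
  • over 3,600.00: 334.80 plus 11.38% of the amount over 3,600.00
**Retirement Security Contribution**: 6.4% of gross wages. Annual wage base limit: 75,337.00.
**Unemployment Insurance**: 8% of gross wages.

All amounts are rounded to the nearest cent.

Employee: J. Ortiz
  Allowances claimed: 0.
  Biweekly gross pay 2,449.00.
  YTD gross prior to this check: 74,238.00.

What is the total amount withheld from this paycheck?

Income Tax: taxable = 2,449.00
  9.3% × 2,449.00 = 227.76
Retirement Security Contribution: cap 75,337.00 − YTD 74,238.00 = 1,099.00 subject; 6.4% × 1,099.00 = 70.34
Unemployment Insurance: 8% × 2,449.00 = 195.92
Total: 227.76 + 70.34 + 195.92 = 494.02

494.02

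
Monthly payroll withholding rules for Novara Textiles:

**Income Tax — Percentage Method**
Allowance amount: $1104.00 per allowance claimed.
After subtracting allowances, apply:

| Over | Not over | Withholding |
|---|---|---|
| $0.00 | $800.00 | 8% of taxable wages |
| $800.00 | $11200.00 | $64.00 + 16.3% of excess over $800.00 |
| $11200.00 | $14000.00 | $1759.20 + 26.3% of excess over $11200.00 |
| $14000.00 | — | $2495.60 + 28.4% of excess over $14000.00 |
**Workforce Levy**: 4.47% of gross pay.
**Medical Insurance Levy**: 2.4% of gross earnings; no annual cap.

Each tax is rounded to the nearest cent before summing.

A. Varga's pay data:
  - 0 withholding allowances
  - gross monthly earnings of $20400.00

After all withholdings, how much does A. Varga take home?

$14685.32

Income Tax: taxable = $20400.00
  $2495.60 + 28.4% × ($20400.00 − $14000.00) = $2495.60 + 28.4% × $6400.00 = $4313.20
Workforce Levy: 4.47% × $20400.00 = $911.88
Medical Insurance Levy: 2.4% × $20400.00 = $489.60
Total withheld: $4313.20 + $911.88 + $489.60 = $5714.68
Net pay: $20400.00 − $5714.68 = $14685.32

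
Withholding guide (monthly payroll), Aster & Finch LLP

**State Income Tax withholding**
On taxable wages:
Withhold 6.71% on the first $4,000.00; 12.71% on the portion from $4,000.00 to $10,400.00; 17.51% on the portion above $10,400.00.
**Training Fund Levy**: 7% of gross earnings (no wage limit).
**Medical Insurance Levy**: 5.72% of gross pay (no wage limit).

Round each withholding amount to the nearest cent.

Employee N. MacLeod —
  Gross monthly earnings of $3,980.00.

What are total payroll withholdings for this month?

State Income Tax: taxable = $3,980.00
  6.71% × $3,980.00 = $267.06
Training Fund Levy: 7% × $3,980.00 = $278.60
Medical Insurance Levy: 5.72% × $3,980.00 = $227.66
Total: $267.06 + $278.60 + $227.66 = $773.32

$773.32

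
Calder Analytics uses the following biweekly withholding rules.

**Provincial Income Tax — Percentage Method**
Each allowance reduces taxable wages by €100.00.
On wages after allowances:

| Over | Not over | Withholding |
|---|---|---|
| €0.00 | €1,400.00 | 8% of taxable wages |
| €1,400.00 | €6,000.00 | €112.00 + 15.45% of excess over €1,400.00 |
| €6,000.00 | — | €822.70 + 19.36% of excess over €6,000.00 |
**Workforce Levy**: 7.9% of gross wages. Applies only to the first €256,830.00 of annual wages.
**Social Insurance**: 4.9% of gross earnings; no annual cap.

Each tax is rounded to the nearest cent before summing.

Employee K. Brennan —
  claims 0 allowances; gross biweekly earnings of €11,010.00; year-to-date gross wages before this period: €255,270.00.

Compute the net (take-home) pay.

€8,554.63

Provincial Income Tax: taxable = €11,010.00
  €822.70 + 19.36% × (€11,010.00 − €6,000.00) = €822.70 + 19.36% × €5,010.00 = €1,792.64
Workforce Levy: cap €256,830.00 − YTD €255,270.00 = €1,560.00 subject; 7.9% × €1,560.00 = €123.24
Social Insurance: 4.9% × €11,010.00 = €539.49
Total withheld: €1,792.64 + €123.24 + €539.49 = €2,455.37
Net pay: €11,010.00 − €2,455.37 = €8,554.63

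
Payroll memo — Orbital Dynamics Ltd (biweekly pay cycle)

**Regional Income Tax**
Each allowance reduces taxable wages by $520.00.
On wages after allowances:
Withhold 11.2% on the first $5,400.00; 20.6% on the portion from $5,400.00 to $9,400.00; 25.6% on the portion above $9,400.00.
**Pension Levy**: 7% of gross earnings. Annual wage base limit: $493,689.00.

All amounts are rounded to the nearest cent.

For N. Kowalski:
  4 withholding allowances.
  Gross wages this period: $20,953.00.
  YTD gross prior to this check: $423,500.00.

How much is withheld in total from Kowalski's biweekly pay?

Regional Income Tax: taxable = $20,953.00 − 4×$520.00 = $18,873.00
  $1,428.80 + 25.6% × ($18,873.00 − $9,400.00) = $1,428.80 + 25.6% × $9,473.00 = $3,853.89
Pension Levy: 7% × $20,953.00 = $1,466.71
Total: $3,853.89 + $1,466.71 = $5,320.60

$5,320.60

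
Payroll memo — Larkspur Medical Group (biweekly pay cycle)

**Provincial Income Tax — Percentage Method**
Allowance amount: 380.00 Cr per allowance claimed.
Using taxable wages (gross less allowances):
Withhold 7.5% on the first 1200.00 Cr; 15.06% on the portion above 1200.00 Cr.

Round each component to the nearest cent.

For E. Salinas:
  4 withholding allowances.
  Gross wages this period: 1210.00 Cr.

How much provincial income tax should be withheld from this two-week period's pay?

0.00 Cr

Provincial Income Tax: taxable = 1210.00 Cr − 4×380.00 Cr = -310.00 Cr
  Taxable ≤ 0 → 0.00 Cr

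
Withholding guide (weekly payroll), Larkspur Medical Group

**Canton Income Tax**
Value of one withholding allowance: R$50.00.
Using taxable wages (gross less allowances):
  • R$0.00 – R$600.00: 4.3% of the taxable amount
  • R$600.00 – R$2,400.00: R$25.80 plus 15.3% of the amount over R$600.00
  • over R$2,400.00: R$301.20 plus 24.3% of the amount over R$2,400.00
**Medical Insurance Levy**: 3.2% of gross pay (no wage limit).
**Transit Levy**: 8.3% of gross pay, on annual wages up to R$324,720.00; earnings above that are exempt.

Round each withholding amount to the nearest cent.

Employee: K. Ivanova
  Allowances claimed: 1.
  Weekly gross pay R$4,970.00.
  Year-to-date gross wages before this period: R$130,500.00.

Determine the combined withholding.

Canton Income Tax: taxable = R$4,970.00 − 1×R$50.00 = R$4,920.00
  R$301.20 + 24.3% × (R$4,920.00 − R$2,400.00) = R$301.20 + 24.3% × R$2,520.00 = R$913.56
Medical Insurance Levy: 3.2% × R$4,970.00 = R$159.04
Transit Levy: 8.3% × R$4,970.00 = R$412.51
Total: R$913.56 + R$159.04 + R$412.51 = R$1,485.11

R$1,485.11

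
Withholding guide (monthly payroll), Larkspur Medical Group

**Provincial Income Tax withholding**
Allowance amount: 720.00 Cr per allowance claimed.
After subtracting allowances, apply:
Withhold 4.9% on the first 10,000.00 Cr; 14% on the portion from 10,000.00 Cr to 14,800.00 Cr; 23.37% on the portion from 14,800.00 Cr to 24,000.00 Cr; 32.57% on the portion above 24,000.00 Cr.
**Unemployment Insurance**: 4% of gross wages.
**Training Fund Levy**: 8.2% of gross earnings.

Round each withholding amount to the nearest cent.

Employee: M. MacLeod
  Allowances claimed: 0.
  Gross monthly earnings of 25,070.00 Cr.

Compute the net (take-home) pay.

Provincial Income Tax: taxable = 25,070.00 Cr
  3,312.04 Cr + 32.57% × (25,070.00 Cr − 24,000.00 Cr) = 3,312.04 Cr + 32.57% × 1,070.00 Cr = 3,660.54 Cr
Unemployment Insurance: 4% × 25,070.00 Cr = 1,002.80 Cr
Training Fund Levy: 8.2% × 25,070.00 Cr = 2,055.74 Cr
Total withheld: 3,660.54 Cr + 1,002.80 Cr + 2,055.74 Cr = 6,719.08 Cr
Net pay: 25,070.00 Cr − 6,719.08 Cr = 18,350.92 Cr

18,350.92 Cr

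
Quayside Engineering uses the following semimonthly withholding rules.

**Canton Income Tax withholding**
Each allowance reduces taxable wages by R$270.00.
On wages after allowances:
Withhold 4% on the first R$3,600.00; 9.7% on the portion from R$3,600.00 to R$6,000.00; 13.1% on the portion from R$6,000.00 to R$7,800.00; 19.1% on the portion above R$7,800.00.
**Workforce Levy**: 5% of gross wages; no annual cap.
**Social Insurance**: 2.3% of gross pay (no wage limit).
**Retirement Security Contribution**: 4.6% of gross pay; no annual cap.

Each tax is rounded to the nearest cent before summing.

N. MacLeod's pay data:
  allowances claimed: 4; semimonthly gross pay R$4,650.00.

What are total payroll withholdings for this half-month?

R$696.15

Canton Income Tax: taxable = R$4,650.00 − 4×R$270.00 = R$3,570.00
  4% × R$3,570.00 = R$142.80
Workforce Levy: 5% × R$4,650.00 = R$232.50
Social Insurance: 2.3% × R$4,650.00 = R$106.95
Retirement Security Contribution: 4.6% × R$4,650.00 = R$213.90
Total: R$142.80 + R$232.50 + R$106.95 + R$213.90 = R$696.15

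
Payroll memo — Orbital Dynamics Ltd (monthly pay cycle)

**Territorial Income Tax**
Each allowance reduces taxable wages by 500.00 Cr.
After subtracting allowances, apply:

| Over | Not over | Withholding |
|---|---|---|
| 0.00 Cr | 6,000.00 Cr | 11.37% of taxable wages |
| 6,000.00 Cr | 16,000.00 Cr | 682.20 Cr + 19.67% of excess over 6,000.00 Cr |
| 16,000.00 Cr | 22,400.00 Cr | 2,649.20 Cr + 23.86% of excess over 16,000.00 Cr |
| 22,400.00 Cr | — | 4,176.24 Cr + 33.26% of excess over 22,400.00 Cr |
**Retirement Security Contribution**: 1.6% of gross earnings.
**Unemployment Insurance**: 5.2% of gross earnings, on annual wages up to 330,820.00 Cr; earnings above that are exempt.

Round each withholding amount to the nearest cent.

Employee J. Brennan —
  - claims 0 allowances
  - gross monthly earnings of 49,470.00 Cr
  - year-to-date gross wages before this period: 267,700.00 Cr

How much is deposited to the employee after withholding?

Territorial Income Tax: taxable = 49,470.00 Cr
  4,176.24 Cr + 33.26% × (49,470.00 Cr − 22,400.00 Cr) = 4,176.24 Cr + 33.26% × 27,070.00 Cr = 13,179.72 Cr
Retirement Security Contribution: 1.6% × 49,470.00 Cr = 791.52 Cr
Unemployment Insurance: 5.2% × 49,470.00 Cr = 2,572.44 Cr
Total withheld: 13,179.72 Cr + 791.52 Cr + 2,572.44 Cr = 16,543.68 Cr
Net pay: 49,470.00 Cr − 16,543.68 Cr = 32,926.32 Cr

32,926.32 Cr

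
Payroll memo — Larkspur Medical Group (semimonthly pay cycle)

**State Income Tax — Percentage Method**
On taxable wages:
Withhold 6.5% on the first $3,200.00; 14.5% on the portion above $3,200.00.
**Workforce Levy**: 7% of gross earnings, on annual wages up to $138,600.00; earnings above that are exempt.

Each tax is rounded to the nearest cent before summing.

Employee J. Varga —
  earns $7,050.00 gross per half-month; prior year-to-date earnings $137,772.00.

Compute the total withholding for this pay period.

State Income Tax: taxable = $7,050.00
  $208.00 + 14.5% × ($7,050.00 − $3,200.00) = $208.00 + 14.5% × $3,850.00 = $766.25
Workforce Levy: cap $138,600.00 − YTD $137,772.00 = $828.00 subject; 7% × $828.00 = $57.96
Total: $766.25 + $57.96 = $824.21

$824.21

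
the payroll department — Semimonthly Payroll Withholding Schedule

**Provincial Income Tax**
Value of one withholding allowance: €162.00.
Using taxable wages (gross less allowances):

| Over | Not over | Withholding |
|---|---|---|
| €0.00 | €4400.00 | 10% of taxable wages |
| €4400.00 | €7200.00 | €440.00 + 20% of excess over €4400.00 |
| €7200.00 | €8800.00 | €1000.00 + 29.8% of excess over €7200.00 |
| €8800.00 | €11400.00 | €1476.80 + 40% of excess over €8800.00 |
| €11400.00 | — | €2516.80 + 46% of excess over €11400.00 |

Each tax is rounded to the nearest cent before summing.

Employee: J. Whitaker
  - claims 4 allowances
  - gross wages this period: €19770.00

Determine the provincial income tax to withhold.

Provincial Income Tax: taxable = €19770.00 − 4×€162.00 = €19122.00
  €2516.80 + 46% × (€19122.00 − €11400.00) = €2516.80 + 46% × €7722.00 = €6068.92

€6068.92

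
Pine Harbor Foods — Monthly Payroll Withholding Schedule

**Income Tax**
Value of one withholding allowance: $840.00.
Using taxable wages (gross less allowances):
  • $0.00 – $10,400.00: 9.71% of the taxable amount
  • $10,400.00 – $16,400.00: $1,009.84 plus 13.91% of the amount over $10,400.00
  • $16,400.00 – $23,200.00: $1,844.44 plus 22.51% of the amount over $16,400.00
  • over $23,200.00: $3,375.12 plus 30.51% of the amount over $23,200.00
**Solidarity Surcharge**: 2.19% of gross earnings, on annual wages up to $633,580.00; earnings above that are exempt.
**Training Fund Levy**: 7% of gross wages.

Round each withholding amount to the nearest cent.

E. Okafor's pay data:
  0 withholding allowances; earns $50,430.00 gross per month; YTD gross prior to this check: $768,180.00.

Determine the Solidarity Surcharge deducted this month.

$0.00

Solidarity Surcharge: YTD $768,180.00 ≥ cap $633,580.00 → $0.00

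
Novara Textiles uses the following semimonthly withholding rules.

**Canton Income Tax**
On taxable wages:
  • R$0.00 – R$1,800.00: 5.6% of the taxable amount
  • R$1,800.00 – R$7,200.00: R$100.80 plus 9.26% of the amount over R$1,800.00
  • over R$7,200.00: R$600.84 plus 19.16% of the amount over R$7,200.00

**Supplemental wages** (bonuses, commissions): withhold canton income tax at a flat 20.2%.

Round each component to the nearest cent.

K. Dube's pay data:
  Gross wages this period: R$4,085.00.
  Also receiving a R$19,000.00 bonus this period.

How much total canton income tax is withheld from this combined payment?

R$4,150.39

Canton Income Tax: taxable = R$4,085.00
  R$100.80 + 9.26% × (R$4,085.00 − R$1,800.00) = R$100.80 + 9.26% × R$2,285.00 = R$312.39
Supplemental (20.2% flat on bonus): 20.2% × R$19,000.00 = R$3,838.00
Total canton income tax: R$312.39 + R$3,838.00 = R$4,150.39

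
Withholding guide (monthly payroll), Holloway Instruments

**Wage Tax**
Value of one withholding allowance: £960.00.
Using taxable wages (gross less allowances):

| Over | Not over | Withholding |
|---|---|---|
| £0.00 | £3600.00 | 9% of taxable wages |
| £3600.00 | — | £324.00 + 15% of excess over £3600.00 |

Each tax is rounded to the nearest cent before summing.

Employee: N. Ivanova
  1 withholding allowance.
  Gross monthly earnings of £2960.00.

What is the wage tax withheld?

Wage Tax: taxable = £2960.00 − 1×£960.00 = £2000.00
  9% × £2000.00 = £180.00

£180.00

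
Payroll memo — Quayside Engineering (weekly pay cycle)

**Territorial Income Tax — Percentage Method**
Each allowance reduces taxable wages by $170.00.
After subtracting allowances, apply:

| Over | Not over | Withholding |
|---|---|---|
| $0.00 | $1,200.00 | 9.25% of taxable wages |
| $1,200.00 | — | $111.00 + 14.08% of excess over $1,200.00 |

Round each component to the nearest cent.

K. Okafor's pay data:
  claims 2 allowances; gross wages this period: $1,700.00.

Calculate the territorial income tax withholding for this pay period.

$133.53

Territorial Income Tax: taxable = $1,700.00 − 2×$170.00 = $1,360.00
  $111.00 + 14.08% × ($1,360.00 − $1,200.00) = $111.00 + 14.08% × $160.00 = $133.53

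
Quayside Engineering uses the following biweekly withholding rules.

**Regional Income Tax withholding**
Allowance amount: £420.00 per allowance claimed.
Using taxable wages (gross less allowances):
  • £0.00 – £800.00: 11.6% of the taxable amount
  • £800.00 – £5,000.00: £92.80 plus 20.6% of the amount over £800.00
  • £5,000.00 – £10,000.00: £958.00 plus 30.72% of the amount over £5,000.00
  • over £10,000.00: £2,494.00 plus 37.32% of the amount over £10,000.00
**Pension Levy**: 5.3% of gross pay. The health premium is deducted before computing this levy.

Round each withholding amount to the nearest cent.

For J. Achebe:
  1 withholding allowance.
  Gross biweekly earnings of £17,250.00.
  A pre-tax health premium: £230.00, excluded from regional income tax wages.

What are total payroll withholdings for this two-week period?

£5,859.18

Regional Income Tax: taxable = £17,250.00 − £230.00 − 1×£420.00 = £16,600.00
  £2,494.00 + 37.32% × (£16,600.00 − £10,000.00) = £2,494.00 + 37.32% × £6,600.00 = £4,957.12
Pension Levy: 5.3% × £17,020.00 = £902.06
Total: £4,957.12 + £902.06 = £5,859.18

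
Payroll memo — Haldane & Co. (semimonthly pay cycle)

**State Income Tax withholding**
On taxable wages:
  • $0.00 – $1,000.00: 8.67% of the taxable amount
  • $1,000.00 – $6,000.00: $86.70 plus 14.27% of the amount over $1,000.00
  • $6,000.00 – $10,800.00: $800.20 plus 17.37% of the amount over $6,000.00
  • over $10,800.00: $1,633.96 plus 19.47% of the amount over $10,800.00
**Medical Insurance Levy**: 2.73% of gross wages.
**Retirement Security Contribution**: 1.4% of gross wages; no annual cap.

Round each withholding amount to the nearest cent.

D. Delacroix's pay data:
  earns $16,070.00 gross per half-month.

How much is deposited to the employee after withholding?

$12,746.28

State Income Tax: taxable = $16,070.00
  $1,633.96 + 19.47% × ($16,070.00 − $10,800.00) = $1,633.96 + 19.47% × $5,270.00 = $2,660.03
Medical Insurance Levy: 2.73% × $16,070.00 = $438.71
Retirement Security Contribution: 1.4% × $16,070.00 = $224.98
Total withheld: $2,660.03 + $438.71 + $224.98 = $3,323.72
Net pay: $16,070.00 − $3,323.72 = $12,746.28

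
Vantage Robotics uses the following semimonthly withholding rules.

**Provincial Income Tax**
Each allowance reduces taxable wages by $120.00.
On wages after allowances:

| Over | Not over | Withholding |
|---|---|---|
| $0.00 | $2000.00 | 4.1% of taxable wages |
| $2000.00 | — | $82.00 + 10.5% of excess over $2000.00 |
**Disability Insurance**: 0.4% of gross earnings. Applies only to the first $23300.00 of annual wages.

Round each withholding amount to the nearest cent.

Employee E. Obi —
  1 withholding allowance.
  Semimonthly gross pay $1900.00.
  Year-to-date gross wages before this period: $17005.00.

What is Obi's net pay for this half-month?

$1819.42

Provincial Income Tax: taxable = $1900.00 − 1×$120.00 = $1780.00
  4.1% × $1780.00 = $72.98
Disability Insurance: 0.4% × $1900.00 = $7.60
Total withheld: $72.98 + $7.60 = $80.58
Net pay: $1900.00 − $80.58 = $1819.42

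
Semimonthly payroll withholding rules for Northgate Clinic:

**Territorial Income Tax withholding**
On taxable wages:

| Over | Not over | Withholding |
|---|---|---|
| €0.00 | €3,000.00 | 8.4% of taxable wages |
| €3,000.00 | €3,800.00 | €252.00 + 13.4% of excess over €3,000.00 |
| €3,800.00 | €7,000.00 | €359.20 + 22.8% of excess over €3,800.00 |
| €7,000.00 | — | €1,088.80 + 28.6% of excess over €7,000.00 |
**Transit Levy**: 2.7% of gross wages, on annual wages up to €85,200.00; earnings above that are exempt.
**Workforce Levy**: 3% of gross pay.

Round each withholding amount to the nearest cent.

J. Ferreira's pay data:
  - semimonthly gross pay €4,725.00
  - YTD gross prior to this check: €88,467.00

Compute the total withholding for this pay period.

€711.85

Territorial Income Tax: taxable = €4,725.00
  €359.20 + 22.8% × (€4,725.00 − €3,800.00) = €359.20 + 22.8% × €925.00 = €570.10
Transit Levy: YTD €88,467.00 ≥ cap €85,200.00 → €0.00
Workforce Levy: 3% × €4,725.00 = €141.75
Total: €570.10 + €0.00 + €141.75 = €711.85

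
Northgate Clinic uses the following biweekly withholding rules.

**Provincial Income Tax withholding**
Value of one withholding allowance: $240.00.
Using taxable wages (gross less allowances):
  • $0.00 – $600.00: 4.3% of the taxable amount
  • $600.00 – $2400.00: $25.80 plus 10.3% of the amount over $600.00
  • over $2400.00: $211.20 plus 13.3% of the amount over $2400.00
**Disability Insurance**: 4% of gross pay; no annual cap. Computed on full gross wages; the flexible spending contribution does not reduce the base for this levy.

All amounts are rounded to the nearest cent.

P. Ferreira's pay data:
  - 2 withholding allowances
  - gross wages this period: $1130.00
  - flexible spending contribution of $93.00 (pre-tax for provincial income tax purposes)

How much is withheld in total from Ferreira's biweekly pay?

Provincial Income Tax: taxable = $1130.00 − $93.00 − 2×$240.00 = $557.00
  4.3% × $557.00 = $23.95
Disability Insurance: 4% × $1130.00 = $45.20
Total: $23.95 + $45.20 = $69.15

$69.15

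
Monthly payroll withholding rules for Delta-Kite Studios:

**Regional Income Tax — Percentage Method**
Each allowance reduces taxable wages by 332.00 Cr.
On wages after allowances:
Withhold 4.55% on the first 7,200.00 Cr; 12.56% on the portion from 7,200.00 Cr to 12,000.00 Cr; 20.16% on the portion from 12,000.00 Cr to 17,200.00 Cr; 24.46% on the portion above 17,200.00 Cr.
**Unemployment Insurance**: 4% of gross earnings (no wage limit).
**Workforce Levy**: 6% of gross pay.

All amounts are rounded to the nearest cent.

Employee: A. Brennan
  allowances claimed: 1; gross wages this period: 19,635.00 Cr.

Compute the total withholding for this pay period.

Regional Income Tax: taxable = 19,635.00 Cr − 1×332.00 Cr = 19,303.00 Cr
  1,978.80 Cr + 24.46% × (19,303.00 Cr − 17,200.00 Cr) = 1,978.80 Cr + 24.46% × 2,103.00 Cr = 2,493.19 Cr
Unemployment Insurance: 4% × 19,635.00 Cr = 785.40 Cr
Workforce Levy: 6% × 19,635.00 Cr = 1,178.10 Cr
Total: 2,493.19 Cr + 785.40 Cr + 1,178.10 Cr = 4,456.69 Cr

4,456.69 Cr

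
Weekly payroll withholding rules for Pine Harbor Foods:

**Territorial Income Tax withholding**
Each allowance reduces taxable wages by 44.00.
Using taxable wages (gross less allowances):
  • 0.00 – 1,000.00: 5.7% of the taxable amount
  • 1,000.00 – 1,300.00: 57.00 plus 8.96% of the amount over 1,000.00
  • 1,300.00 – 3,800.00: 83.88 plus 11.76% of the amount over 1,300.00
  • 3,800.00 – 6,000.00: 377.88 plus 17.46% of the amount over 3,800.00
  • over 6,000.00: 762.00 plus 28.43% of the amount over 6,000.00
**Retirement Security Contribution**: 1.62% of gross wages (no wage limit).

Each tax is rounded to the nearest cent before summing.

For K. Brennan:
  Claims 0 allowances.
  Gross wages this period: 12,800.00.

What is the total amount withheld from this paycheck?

2,902.60

Territorial Income Tax: taxable = 12,800.00
  762.00 + 28.43% × (12,800.00 − 6,000.00) = 762.00 + 28.43% × 6,800.00 = 2,695.24
Retirement Security Contribution: 1.62% × 12,800.00 = 207.36
Total: 2,695.24 + 207.36 = 2,902.60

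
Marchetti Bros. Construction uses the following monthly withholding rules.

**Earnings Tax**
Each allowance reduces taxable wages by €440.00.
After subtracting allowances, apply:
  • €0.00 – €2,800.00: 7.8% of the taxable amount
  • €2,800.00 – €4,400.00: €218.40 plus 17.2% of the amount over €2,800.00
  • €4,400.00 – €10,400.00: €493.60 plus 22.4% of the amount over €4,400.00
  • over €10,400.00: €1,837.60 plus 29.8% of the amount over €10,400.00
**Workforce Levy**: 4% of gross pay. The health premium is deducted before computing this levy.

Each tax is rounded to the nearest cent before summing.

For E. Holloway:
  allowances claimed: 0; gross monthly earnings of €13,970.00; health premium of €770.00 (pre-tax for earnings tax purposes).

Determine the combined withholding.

€3,200.00

Earnings Tax: taxable = €13,970.00 − €770.00 = €13,200.00
  €1,837.60 + 29.8% × (€13,200.00 − €10,400.00) = €1,837.60 + 29.8% × €2,800.00 = €2,672.00
Workforce Levy: 4% × €13,200.00 = €528.00
Total: €2,672.00 + €528.00 = €3,200.00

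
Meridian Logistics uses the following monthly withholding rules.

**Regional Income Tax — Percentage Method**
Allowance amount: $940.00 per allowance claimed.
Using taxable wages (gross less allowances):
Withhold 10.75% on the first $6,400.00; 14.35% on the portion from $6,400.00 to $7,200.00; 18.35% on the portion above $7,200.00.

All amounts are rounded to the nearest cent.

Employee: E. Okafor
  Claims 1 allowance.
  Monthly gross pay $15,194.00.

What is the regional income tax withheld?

$2,097.21

Regional Income Tax: taxable = $15,194.00 − 1×$940.00 = $14,254.00
  $802.80 + 18.35% × ($14,254.00 − $7,200.00) = $802.80 + 18.35% × $7,054.00 = $2,097.21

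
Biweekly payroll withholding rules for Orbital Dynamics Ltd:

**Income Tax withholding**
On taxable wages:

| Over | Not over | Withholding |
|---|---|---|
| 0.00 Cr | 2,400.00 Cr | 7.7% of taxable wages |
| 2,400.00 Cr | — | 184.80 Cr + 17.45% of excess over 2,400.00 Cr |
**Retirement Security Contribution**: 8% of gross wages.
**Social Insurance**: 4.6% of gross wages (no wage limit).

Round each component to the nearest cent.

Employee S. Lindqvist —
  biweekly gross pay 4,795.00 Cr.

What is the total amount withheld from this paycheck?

Income Tax: taxable = 4,795.00 Cr
  184.80 Cr + 17.45% × (4,795.00 Cr − 2,400.00 Cr) = 184.80 Cr + 17.45% × 2,395.00 Cr = 602.73 Cr
Retirement Security Contribution: 8% × 4,795.00 Cr = 383.60 Cr
Social Insurance: 4.6% × 4,795.00 Cr = 220.57 Cr
Total: 602.73 Cr + 383.60 Cr + 220.57 Cr = 1,206.90 Cr

1,206.90 Cr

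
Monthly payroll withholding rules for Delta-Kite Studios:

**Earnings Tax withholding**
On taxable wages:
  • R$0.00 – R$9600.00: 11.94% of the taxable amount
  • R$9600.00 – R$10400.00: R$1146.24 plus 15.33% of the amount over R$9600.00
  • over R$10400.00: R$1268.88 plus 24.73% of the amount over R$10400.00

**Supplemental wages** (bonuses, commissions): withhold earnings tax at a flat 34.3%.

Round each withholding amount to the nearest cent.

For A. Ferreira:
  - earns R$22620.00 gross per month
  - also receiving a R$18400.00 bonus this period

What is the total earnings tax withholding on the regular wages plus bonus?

R$10602.09

Earnings Tax: taxable = R$22620.00
  R$1268.88 + 24.73% × (R$22620.00 − R$10400.00) = R$1268.88 + 24.73% × R$12220.00 = R$4290.89
Supplemental (34.3% flat on bonus): 34.3% × R$18400.00 = R$6311.20
Total earnings tax: R$4290.89 + R$6311.20 = R$10602.09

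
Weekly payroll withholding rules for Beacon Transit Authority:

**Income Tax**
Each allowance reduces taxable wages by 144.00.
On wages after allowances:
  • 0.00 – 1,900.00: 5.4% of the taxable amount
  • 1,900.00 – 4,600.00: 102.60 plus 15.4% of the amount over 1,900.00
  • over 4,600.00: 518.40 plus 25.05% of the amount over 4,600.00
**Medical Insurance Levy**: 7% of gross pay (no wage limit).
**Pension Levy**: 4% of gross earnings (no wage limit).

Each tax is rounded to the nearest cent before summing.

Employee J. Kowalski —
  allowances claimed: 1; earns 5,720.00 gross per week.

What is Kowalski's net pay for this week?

Income Tax: taxable = 5,720.00 − 1×144.00 = 5,576.00
  518.40 + 25.05% × (5,576.00 − 4,600.00) = 518.40 + 25.05% × 976.00 = 762.89
Medical Insurance Levy: 7% × 5,720.00 = 400.40
Pension Levy: 4% × 5,720.00 = 228.80
Total withheld: 762.89 + 400.40 + 228.80 = 1,392.09
Net pay: 5,720.00 − 1,392.09 = 4,327.91

4,327.91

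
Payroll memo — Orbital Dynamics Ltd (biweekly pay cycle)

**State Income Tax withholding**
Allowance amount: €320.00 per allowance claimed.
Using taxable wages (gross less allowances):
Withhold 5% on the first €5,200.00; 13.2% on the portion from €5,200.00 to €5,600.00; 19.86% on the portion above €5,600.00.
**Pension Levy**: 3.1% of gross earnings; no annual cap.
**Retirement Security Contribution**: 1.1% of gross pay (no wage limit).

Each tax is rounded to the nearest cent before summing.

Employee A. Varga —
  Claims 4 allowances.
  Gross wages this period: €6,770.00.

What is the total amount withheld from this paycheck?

State Income Tax: taxable = €6,770.00 − 4×€320.00 = €5,490.00
  €260.00 + 13.2% × (€5,490.00 − €5,200.00) = €260.00 + 13.2% × €290.00 = €298.28
Pension Levy: 3.1% × €6,770.00 = €209.87
Retirement Security Contribution: 1.1% × €6,770.00 = €74.47
Total: €298.28 + €209.87 + €74.47 = €582.62

€582.62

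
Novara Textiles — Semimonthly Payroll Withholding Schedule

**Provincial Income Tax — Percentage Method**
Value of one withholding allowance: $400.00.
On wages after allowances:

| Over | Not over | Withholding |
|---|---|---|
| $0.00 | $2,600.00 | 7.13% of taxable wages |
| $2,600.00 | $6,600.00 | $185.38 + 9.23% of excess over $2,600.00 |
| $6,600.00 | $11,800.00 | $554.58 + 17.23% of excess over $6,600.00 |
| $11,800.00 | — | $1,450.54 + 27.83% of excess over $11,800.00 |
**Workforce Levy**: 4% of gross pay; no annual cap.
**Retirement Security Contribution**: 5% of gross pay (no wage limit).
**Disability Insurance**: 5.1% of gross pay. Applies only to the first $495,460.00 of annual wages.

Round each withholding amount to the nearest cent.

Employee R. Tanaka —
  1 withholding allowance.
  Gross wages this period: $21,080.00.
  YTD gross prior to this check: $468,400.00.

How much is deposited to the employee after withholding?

$14,185.88

Provincial Income Tax: taxable = $21,080.00 − 1×$400.00 = $20,680.00
  $1,450.54 + 27.83% × ($20,680.00 − $11,800.00) = $1,450.54 + 27.83% × $8,880.00 = $3,921.84
Workforce Levy: 4% × $21,080.00 = $843.20
Retirement Security Contribution: 5% × $21,080.00 = $1,054.00
Disability Insurance: 5.1% × $21,080.00 = $1,075.08
Total withheld: $3,921.84 + $843.20 + $1,054.00 + $1,075.08 = $6,894.12
Net pay: $21,080.00 − $6,894.12 = $14,185.88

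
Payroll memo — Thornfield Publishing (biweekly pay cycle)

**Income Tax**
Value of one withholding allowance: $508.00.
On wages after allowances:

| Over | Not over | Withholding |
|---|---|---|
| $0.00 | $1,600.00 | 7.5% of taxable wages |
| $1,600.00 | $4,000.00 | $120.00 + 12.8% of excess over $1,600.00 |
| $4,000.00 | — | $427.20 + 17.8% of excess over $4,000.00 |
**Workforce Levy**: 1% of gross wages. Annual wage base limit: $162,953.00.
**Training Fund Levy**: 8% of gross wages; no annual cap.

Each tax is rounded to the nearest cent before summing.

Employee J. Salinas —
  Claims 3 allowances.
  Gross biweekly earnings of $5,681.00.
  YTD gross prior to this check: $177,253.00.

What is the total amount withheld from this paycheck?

Income Tax: taxable = $5,681.00 − 3×$508.00 = $4,157.00
  $427.20 + 17.8% × ($4,157.00 − $4,000.00) = $427.20 + 17.8% × $157.00 = $455.15
Workforce Levy: YTD $177,253.00 ≥ cap $162,953.00 → $0.00
Training Fund Levy: 8% × $5,681.00 = $454.48
Total: $455.15 + $0.00 + $454.48 = $909.63

$909.63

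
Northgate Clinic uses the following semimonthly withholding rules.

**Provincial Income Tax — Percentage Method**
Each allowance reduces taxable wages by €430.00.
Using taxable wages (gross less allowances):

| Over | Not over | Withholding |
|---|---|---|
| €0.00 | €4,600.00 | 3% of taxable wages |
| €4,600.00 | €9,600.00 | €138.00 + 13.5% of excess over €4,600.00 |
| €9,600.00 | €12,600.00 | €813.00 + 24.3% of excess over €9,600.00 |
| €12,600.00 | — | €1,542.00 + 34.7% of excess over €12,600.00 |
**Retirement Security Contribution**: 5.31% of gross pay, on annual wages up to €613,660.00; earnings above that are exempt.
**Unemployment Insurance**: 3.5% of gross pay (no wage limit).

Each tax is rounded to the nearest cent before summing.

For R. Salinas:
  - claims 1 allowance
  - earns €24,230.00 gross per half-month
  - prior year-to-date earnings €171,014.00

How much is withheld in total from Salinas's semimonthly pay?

Provincial Income Tax: taxable = €24,230.00 − 1×€430.00 = €23,800.00
  €1,542.00 + 34.7% × (€23,800.00 − €12,600.00) = €1,542.00 + 34.7% × €11,200.00 = €5,428.40
Retirement Security Contribution: 5.31% × €24,230.00 = €1,286.61
Unemployment Insurance: 3.5% × €24,230.00 = €848.05
Total: €5,428.40 + €1,286.61 + €848.05 = €7,563.06

€7,563.06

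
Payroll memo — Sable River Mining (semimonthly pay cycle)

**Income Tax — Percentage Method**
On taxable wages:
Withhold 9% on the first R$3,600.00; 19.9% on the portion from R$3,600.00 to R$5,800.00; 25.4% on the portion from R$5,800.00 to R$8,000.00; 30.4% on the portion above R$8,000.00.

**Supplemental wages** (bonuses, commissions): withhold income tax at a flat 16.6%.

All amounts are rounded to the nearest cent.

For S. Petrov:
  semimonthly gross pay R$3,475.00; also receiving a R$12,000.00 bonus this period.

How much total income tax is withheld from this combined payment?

Income Tax: taxable = R$3,475.00
  9% × R$3,475.00 = R$312.75
Supplemental (16.6% flat on bonus): 16.6% × R$12,000.00 = R$1,992.00
Total income tax: R$312.75 + R$1,992.00 = R$2,304.75

R$2,304.75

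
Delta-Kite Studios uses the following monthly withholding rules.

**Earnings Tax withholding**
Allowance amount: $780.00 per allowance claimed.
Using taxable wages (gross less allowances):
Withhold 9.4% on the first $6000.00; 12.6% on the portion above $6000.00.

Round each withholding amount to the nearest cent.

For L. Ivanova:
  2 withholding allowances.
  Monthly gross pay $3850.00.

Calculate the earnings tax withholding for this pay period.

$215.26

Earnings Tax: taxable = $3850.00 − 2×$780.00 = $2290.00
  9.4% × $2290.00 = $215.26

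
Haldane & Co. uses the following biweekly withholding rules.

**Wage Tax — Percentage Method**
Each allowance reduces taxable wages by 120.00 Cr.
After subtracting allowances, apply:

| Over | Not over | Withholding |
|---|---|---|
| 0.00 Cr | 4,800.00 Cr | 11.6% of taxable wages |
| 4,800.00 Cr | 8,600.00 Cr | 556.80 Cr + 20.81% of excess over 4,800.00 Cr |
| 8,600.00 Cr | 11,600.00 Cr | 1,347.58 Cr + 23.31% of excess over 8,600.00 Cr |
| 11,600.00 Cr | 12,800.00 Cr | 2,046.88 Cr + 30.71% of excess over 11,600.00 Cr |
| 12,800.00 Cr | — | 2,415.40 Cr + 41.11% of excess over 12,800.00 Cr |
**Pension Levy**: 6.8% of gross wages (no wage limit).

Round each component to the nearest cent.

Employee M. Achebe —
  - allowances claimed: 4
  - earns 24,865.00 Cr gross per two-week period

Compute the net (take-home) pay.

Wage Tax: taxable = 24,865.00 Cr − 4×120.00 Cr = 24,385.00 Cr
  2,415.40 Cr + 41.11% × (24,385.00 Cr − 12,800.00 Cr) = 2,415.40 Cr + 41.11% × 11,585.00 Cr = 7,177.99 Cr
Pension Levy: 6.8% × 24,865.00 Cr = 1,690.82 Cr
Total withheld: 7,177.99 Cr + 1,690.82 Cr = 8,868.81 Cr
Net pay: 24,865.00 Cr − 8,868.81 Cr = 15,996.19 Cr

15,996.19 Cr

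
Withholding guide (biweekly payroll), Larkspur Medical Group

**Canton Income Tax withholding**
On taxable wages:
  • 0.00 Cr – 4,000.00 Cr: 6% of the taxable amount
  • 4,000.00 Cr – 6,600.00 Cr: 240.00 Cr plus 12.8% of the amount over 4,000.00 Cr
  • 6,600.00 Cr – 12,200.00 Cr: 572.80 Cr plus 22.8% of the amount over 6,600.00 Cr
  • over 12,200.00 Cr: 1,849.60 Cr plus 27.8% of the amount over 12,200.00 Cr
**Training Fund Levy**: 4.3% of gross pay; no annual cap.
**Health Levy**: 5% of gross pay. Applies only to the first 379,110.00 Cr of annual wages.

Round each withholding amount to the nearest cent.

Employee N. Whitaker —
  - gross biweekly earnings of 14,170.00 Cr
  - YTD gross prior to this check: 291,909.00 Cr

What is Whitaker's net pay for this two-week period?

10,454.93 Cr

Canton Income Tax: taxable = 14,170.00 Cr
  1,849.60 Cr + 27.8% × (14,170.00 Cr − 12,200.00 Cr) = 1,849.60 Cr + 27.8% × 1,970.00 Cr = 2,397.26 Cr
Training Fund Levy: 4.3% × 14,170.00 Cr = 609.31 Cr
Health Levy: 5% × 14,170.00 Cr = 708.50 Cr
Total withheld: 2,397.26 Cr + 609.31 Cr + 708.50 Cr = 3,715.07 Cr
Net pay: 14,170.00 Cr − 3,715.07 Cr = 10,454.93 Cr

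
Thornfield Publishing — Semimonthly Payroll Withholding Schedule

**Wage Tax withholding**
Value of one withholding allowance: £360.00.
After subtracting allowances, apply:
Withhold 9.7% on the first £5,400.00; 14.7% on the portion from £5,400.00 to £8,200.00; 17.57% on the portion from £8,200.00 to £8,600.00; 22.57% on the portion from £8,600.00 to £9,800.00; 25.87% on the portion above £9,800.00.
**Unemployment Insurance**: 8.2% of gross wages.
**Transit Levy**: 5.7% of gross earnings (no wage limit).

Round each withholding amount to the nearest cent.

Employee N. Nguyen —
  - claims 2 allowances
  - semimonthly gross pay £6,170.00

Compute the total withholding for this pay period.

Wage Tax: taxable = £6,170.00 − 2×£360.00 = £5,450.00
  £523.80 + 14.7% × (£5,450.00 − £5,400.00) = £523.80 + 14.7% × £50.00 = £531.15
Unemployment Insurance: 8.2% × £6,170.00 = £505.94
Transit Levy: 5.7% × £6,170.00 = £351.69
Total: £531.15 + £505.94 + £351.69 = £1,388.78

£1,388.78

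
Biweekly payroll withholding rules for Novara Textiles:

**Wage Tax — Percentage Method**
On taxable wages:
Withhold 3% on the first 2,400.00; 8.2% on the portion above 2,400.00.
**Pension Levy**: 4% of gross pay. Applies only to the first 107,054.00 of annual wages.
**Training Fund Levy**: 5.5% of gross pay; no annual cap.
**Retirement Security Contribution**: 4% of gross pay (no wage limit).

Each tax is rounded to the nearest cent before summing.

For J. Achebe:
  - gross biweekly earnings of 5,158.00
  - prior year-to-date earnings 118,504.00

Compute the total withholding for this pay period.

788.17

Wage Tax: taxable = 5,158.00
  72.00 + 8.2% × (5,158.00 − 2,400.00) = 72.00 + 8.2% × 2,758.00 = 298.16
Pension Levy: YTD 118,504.00 ≥ cap 107,054.00 → 0.00
Training Fund Levy: 5.5% × 5,158.00 = 283.69
Retirement Security Contribution: 4% × 5,158.00 = 206.32
Total: 298.16 + 0.00 + 283.69 + 206.32 = 788.17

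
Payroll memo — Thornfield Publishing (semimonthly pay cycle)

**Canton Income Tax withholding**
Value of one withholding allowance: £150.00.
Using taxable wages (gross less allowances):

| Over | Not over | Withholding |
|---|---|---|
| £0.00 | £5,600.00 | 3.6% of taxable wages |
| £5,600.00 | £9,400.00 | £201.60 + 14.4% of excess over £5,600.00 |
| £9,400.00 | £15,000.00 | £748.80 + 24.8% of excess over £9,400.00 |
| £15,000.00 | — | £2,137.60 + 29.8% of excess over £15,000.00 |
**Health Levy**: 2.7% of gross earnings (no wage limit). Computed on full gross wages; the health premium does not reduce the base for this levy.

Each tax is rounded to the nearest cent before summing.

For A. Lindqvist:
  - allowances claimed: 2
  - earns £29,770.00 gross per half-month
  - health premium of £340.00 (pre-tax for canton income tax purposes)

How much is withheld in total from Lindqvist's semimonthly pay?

£7,152.13

Canton Income Tax: taxable = £29,770.00 − £340.00 − 2×£150.00 = £29,130.00
  £2,137.60 + 29.8% × (£29,130.00 − £15,000.00) = £2,137.60 + 29.8% × £14,130.00 = £6,348.34
Health Levy: 2.7% × £29,770.00 = £803.79
Total: £6,348.34 + £803.79 = £7,152.13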